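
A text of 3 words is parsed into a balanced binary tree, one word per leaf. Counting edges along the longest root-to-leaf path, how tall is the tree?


In a balanced binary tree with n leaves the deepest leaf is ceil(log2(n)) edges below the root.
log2(3) = 1.5850
ceil(1.5850) = 2
height (edges) = 2

2


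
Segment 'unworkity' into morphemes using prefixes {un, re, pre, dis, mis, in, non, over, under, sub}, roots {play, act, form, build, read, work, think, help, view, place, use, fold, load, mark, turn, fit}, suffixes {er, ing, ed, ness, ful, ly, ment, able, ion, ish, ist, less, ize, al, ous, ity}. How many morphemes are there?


Segmenting 'unworkity' against the inventory:
  'un' -> prefix (morpheme 1)
  'work' -> root (morpheme 2)
  'ity' -> suffix (morpheme 3)
Total morphemes: 3

3


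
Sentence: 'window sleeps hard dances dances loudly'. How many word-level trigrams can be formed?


Word trigrams from [6] words:
  Trigram 1: (window sleeps hard)
  Trigram 2: (sleeps hard dances)
  Trigram 3: (hard dances dances)
  Trigram 4: (dances dances loudly)
Total word trigrams: 6 - 2 = 4

4


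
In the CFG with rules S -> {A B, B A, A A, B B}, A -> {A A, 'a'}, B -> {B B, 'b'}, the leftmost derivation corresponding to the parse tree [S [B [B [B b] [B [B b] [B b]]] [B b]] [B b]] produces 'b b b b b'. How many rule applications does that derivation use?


Every bracketed nonterminal node [X ...] in the tree is produced by exactly one rule application.
Reading the tree off as a leftmost derivation:
  Step 1: S  =>  B B   (applied S -> B B)
  Step 2: B B  =>  B B B   (applied B -> B B)
  Step 3: B B B  =>  B B B B   (applied B -> B B)
  Step 4: B B B B  =>  b B B B   (applied B -> b)
  Step 5: b B B B  =>  b B B B B   (applied B -> B B)
  Step 6: b B B B B  =>  b b B B B   (applied B -> b)
  Step 7: b b B B B  =>  b b b B B   (applied B -> b)
  Step 8: b b b B B  =>  b b b b B   (applied B -> b)
  Step 9: b b b b B  =>  b b b b b   (applied B -> b)
Final yield: b b b b b
Total rewrite steps: 9

9


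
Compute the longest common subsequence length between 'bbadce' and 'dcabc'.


DP table for LCS of 'bbadce' and 'dcabc':
       d  c  a  b  c
    0  0  0  0  0  0
  b 0  0  0  0  1  1
  b 0  0  0  0  1  1
  a 0  0  0  1  1  1
  d 0  1  1  1  1  1
  c 0  1  2  2  2  2
  e 0  1  2  2  2  2
LCS: 'bc'
LCS length = 2

2


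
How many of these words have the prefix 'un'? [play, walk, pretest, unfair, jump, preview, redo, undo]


Checking each word for prefix 'un':
  'play' -> no (count: 0)
  'walk' -> no (count: 0)
  'pretest' -> no (count: 0)
  'unfair' -> YES, starts with 'un' (count: 1)
  'jump' -> no (count: 1)
  'preview' -> no (count: 1)
  'redo' -> no (count: 1)
  'undo' -> YES, starts with 'un' (count: 2)
Total with prefix 'un': 2

2


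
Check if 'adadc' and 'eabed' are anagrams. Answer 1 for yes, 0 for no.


Sort characters of 'adadc': 'aacdd'
Sort characters of 'eabed': 'abdee'
Sorted forms differ -> they are NOT anagrams
Result: 0

0


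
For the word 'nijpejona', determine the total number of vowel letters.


Scanning each character of 'nijpejona':
  Position 1: 'n' -> consonant (running count: 0)
  Position 2: 'i' -> vowel (running count: 1)
  Position 3: 'j' -> consonant (running count: 1)
  Position 4: 'p' -> consonant (running count: 1)
  Position 5: 'e' -> vowel (running count: 2)
  Position 6: 'j' -> consonant (running count: 2)
  Position 7: 'o' -> vowel (running count: 3)
  Position 8: 'n' -> consonant (running count: 3)
  Position 9: 'a' -> vowel (running count: 4)
Total vowels: 4

4


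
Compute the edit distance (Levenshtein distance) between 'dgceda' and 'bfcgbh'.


Building DP table for s1='dgceda' (len 6) and s2='bfcgbh' (len 6):
       b  f  c  g  b  h
    0  1  2  3  4  5  6
  d 1  1  2  3  4  5  6
  g 2  2  2  3  3  4  5
  c 3  3  3  2  3  4  5
  e 4  4  4  3  3  4  5
  d 5  5  5  4  4  4  5
  a 6  6  6  5  5  5  5
Edit distance = dp[6][6] = 5

5


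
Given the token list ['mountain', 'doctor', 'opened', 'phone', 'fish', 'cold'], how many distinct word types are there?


Listing all tokens and tracking unique types:
  Token 1: 'mountain' -> NEW (unique so far: 1)
  Token 2: 'doctor' -> NEW (unique so far: 2)
  Token 3: 'opened' -> NEW (unique so far: 3)
  Token 4: 'phone' -> NEW (unique so far: 4)
  Token 5: 'fish' -> NEW (unique so far: 5)
  Token 6: 'cold' -> NEW (unique so far: 6)
Unique types: ('cold', 'doctor', 'fish', 'mountain', 'opened', 'phone')
Vocabulary size: 6

6


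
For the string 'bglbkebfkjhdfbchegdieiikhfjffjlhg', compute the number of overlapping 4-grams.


String 'bglbkebfkjhdfbchegdieiikhfjffjlhg' has length L = 33.
Number of overlapping n-grams = L - n + 1
Substituting: 33 - 4 + 1 = 30

30


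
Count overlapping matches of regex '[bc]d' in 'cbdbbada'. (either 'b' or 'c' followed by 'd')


Pattern: [bc]d means either 'b' or 'c' followed by 'd'.
Scanning 'cbdbbada' position-by-position:
  Pos 0: window 'cb' -> no
  Pos 1: window 'bd' -> MATCH
  Pos 2: window 'db' -> no
  Pos 3: window 'bb' -> no
  Pos 4: window 'ba' -> no
  Pos 5: window 'ad' -> no
  Pos 6: window 'da' -> no
  Pos 7: window 'a' -> no
Total matches: 1

1


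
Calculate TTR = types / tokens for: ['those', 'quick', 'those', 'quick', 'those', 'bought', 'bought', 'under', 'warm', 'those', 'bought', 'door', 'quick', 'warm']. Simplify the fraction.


Tokens: 14
Unique types: ('bought', 'door', 'quick', 'those', 'under', 'warm') = 6
TTR = 6/14
Simplify: divide both by 2 -> 3/7
TTR = 3/7

3/7


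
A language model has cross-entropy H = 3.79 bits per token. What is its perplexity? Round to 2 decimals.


Perplexity formula: PP = 2^H
H = 3.79
PP = 2^3.79
Decompose: 2^3.79 = 2^3 * 2^0.79
2^3 = 8, 2^0.79 ~ 1.7290745
PP ~ 8 * 1.7290745 = 13.8325960
Rounded to 2 decimals: 13.83

13.83


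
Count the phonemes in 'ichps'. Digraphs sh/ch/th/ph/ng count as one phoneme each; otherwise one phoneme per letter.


Parsing 'ichps' greedily, digraphs first:
  'i' -> vowel phoneme (phonemes so far: 1)
  'ch' -> digraph (1 consonant phoneme) (phonemes so far: 2)
  'p' -> consonant phoneme (phonemes so far: 3)
  's' -> consonant phoneme (phonemes so far: 4)
Total phonemes: 4

4


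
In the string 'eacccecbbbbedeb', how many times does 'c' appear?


Scanning 'eacccecbbbbedeb' for 'c':
  Position 2: 'c' -> MATCH (count: 1)
  Position 3: 'c' -> MATCH (count: 2)
  Position 4: 'c' -> MATCH (count: 3)
  Position 6: 'c' -> MATCH (count: 4)
Total occurrences of 'c': 4

4


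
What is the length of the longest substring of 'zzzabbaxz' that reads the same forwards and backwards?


Scanning 'zzzabbaxz' for palindromic substrings.
Substring at positions 3-6: 'abba'.
Check: reverse('abba') = 'abba' -> palindrome confirmed.
Neighbouring characters ('z' / 'x') break symmetry, so it cannot extend further.
No longer palindromic substring exists; longest length = 4

4


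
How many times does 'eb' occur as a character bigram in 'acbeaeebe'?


Scanning 'acbeaeebe' for bigram 'eb':
  Position 0: 'ac' -> no
  Position 1: 'cb' -> no
  Position 2: 'be' -> no
  Position 3: 'ea' -> no
  Position 4: 'ae' -> no
  Position 5: 'ee' -> no
  Position 6: 'eb' -> MATCH
  Position 7: 'be' -> no
Total matches: 1

1


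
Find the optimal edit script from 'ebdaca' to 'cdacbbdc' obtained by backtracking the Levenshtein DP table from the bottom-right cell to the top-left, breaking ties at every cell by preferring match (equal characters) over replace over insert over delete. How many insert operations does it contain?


Edit distance = 6. Backtracking from cell (6, 8) with preference match > replace > insert > delete,
then listing the resulting alignment 'ebdaca' -> 'cdacbbdc' left to right:
  Step 1: delete 'e'
  Step 2: replace b->c
  Step 3: keep 'd'
  Step 4: keep 'a'
  Step 5: keep 'c'
  Step 6: insert 'b' [insertion #1]
  Step 7: insert 'b' [insertion #2]
  Step 8: insert 'd' [insertion #3]
  Step 9: replace a->c
Total insertions: 3

3


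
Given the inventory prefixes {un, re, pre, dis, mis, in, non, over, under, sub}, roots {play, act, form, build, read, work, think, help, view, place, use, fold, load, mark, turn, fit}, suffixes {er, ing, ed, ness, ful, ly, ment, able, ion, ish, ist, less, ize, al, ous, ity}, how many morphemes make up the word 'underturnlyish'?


Segmenting 'underturnlyish' against the inventory:
  'under' -> prefix (morpheme 1)
  'turn' -> root (morpheme 2)
  'ly' -> suffix (morpheme 3)
  'ish' -> suffix (morpheme 4)
Total morphemes: 4

4


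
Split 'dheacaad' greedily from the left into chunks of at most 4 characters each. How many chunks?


'dheacaad' has 8 characters.
Chunking with max size 4:
  Chunk 1: 'dhea' (positions 0-3)
  Chunk 2: 'caad' (positions 4-7)
Total chunks: ceil(8 / 4) = 2

2


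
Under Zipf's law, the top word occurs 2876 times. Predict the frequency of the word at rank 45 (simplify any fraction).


Zipf's law: freq(rank) = f1 / rank
f1 = 2876, rank = 45
freq = 2876 / 45
GCD(2876, 45) = 1
Simplified: 2876/45

2876/45


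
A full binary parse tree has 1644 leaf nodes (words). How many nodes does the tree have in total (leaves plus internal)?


Leaf nodes (terminals): 1644
Internal nodes = n - 1 = 1644 - 1 = 1643
Total = leaves + internal = 1644 + 1643 = 3287

3287


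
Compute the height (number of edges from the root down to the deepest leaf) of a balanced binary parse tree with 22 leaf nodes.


In a balanced binary tree with n leaves the deepest leaf is ceil(log2(n)) edges below the root.
log2(22) = 4.4594
ceil(4.4594) = 5
height (edges) = 5

5


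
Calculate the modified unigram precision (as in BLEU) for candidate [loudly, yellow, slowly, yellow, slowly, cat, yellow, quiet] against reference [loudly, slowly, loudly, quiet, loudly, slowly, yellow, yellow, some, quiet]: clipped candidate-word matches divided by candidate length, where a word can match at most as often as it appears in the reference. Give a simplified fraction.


Reference word counts: {'loudly': 3, 'quiet': 2, 'slowly': 2, 'some': 1, 'yellow': 2}
Checking each candidate word (with clipping):
  'loudly' -> in reference (ref count 3, used 1/3) -> match (matches: 1)
  'yellow' -> in reference (ref count 2, used 1/2) -> match (matches: 2)
  'slowly' -> in reference (ref count 2, used 1/2) -> match (matches: 3)
  'yellow' -> in reference (ref count 2, used 2/2) -> match (matches: 4)
  'slowly' -> in reference (ref count 2, used 2/2) -> match (matches: 5)
  'cat' -> not in reference -> no match (matches: 5)
  'yellow' -> ref count 2 already used up (2/2) -> clipped, no match (matches: 5)
  'quiet' -> in reference (ref count 2, used 1/2) -> match (matches: 6)
Clipped matches: 6, Candidate length: 8
Precision = 6/8 = 3/4

3/4


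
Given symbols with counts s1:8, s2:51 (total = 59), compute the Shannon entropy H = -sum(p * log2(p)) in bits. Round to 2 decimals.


Computing entropy H = -sum(p_i * log2(p_i)):
  s1: p = 8/59 = 0.1356, -p*log2(p) = 0.3909
  s2: p = 51/59 = 0.8644, -p*log2(p) = 0.1817
H = sum of terms = 0.5726
Rounded to 2 decimals: 0.57

0.57


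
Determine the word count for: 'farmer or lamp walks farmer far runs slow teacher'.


Counting words by splitting on spaces:
  Word 1: 'farmer'
  Word 2: 'or'
  Word 3: 'lamp'
  Word 4: 'walks'
  Word 5: 'farmer'
  Word 6: 'far'
  Word 7: 'runs'
  Word 8: 'slow'
  Word 9: 'teacher'
Total words: 9

9


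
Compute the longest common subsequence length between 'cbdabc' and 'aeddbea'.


DP table for LCS of 'cbdabc' and 'aeddbea':
       a  e  d  d  b  e  a
    0  0  0  0  0  0  0  0
  c 0  0  0  0  0  0  0  0
  b 0  0  0  0  0  1  1  1
  d 0  0  0  1  1  1  1  1
  a 0  1  1  1  1  1  1  2
  b 0  1  1  1  1  2  2  2
  c 0  1  1  1  1  2  2  2
LCS: 'ba'
LCS length = 2

2


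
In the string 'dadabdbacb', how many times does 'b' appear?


Scanning 'dadabdbacb' for 'b':
  Position 4: 'b' -> MATCH (count: 1)
  Position 6: 'b' -> MATCH (count: 2)
  Position 9: 'b' -> MATCH (count: 3)
Total occurrences of 'b': 3

3


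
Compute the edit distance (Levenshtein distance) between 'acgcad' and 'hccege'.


Building DP table for s1='acgcad' (len 6) and s2='hccege' (len 6):
       h  c  c  e  g  e
    0  1  2  3  4  5  6
  a 1  1  2  3  4  5  6
  c 2  2  1  2  3  4  5
  g 3  3  2  2  3  3  4
  c 4  4  3  2  3  4  4
  a 5  5  4  3  3  4  5
  d 6  6  5  4  4  4  5
Edit distance = dp[6][6] = 5

5


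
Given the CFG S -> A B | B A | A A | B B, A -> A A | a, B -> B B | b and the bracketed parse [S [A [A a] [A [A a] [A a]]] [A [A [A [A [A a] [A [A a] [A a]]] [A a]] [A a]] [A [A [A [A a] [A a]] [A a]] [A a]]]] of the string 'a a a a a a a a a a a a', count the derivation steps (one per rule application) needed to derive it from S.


Every bracketed nonterminal node [X ...] in the tree is produced by exactly one rule application.
Reading the tree off as a leftmost derivation:
  Step 1: S  =>  A A   (applied S -> A A)
  Step 2: A A  =>  A A A   (applied A -> A A)
  Step 3: A A A  =>  a A A   (applied A -> a)
  Step 4: a A A  =>  a A A A   (applied A -> A A)
  Step 5: a A A A  =>  a a A A   (applied A -> a)
  Step 6: a a A A  =>  a a a A   (applied A -> a)
  Step 7: a a a A  =>  a a a A A   (applied A -> A A)
  Step 8: a a a A A  =>  a a a A A A   (applied A -> A A)
  Step 9: a a a A A A  =>  a a a A A A A   (applied A -> A A)
  Step 10: a a a A A A A  =>  a a a A A A A A   (applied A -> A A)
  Step 11: a a a A A A A A  =>  a a a a A A A A   (applied A -> a)
  Step 12: a a a a A A A A  =>  a a a a A A A A A   (applied A -> A A)
  Step 13: a a a a A A A A A  =>  a a a a a A A A A   (applied A -> a)
  Step 14: a a a a a A A A A  =>  a a a a a a A A A   (applied A -> a)
  Step 15: a a a a a a A A A  =>  a a a a a a a A A   (applied A -> a)
  Step 16: a a a a a a a A A  =>  a a a a a a a a A   (applied A -> a)
  Step 17: a a a a a a a a A  =>  a a a a a a a a A A   (applied A -> A A)
  Step 18: a a a a a a a a A A  =>  a a a a a a a a A A A   (applied A -> A A)
  Step 19: a a a a a a a a A A A  =>  a a a a a a a a A A A A   (applied A -> A A)
  Step 20: a a a a a a a a A A A A  =>  a a a a a a a a a A A A   (applied A -> a)
  Step 21: a a a a a a a a a A A A  =>  a a a a a a a a a a A A   (applied A -> a)
  Step 22: a a a a a a a a a a A A  =>  a a a a a a a a a a a A   (applied A -> a)
  Step 23: a a a a a a a a a a a A  =>  a a a a a a a a a a a a   (applied A -> a)
Final yield: a a a a a a a a a a a a
Total rewrite steps: 23

23


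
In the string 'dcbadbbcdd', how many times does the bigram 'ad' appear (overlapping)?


Scanning 'dcbadbbcdd' for bigram 'ad':
  Position 0: 'dc' -> no
  Position 1: 'cb' -> no
  Position 2: 'ba' -> no
  Position 3: 'ad' -> MATCH
  Position 4: 'db' -> no
  Position 5: 'bb' -> no
  Position 6: 'bc' -> no
  Position 7: 'cd' -> no
  Position 8: 'dd' -> no
Total matches: 1

1


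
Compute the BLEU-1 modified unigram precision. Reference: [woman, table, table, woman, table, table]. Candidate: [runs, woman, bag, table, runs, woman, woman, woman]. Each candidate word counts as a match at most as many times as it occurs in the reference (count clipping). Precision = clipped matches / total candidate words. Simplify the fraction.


Reference word counts: {'table': 4, 'woman': 2}
Checking each candidate word (with clipping):
  'runs' -> not in reference -> no match (matches: 0)
  'woman' -> in reference (ref count 2, used 1/2) -> match (matches: 1)
  'bag' -> not in reference -> no match (matches: 1)
  'table' -> in reference (ref count 4, used 1/4) -> match (matches: 2)
  'runs' -> not in reference -> no match (matches: 2)
  'woman' -> in reference (ref count 2, used 2/2) -> match (matches: 3)
  'woman' -> ref count 2 already used up (2/2) -> clipped, no match (matches: 3)
  'woman' -> ref count 2 already used up (2/2) -> clipped, no match (matches: 3)
Clipped matches: 3, Candidate length: 8
Precision = 3/8

3/8


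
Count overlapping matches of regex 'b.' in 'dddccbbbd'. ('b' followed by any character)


Pattern: b. means 'b' followed by any character.
Scanning 'dddccbbbd' position-by-position:
  Pos 0: window 'dd' -> no
  Pos 1: window 'dd' -> no
  Pos 2: window 'dc' -> no
  Pos 3: window 'cc' -> no
  Pos 4: window 'cb' -> no
  Pos 5: window 'bb' -> MATCH
  Pos 6: window 'bb' -> MATCH
  Pos 7: window 'bd' -> MATCH
  Pos 8: window 'd' -> no
Total matches: 3

3


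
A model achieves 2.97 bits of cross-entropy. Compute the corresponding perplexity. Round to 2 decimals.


Perplexity formula: PP = 2^H
H = 2.97
PP = 2^2.97
Decompose: 2^2.97 = 2^2 * 2^0.97
2^2 = 4, 2^0.97 ~ 1.9588406
PP ~ 4 * 1.9588406 = 7.8353624
Rounded to 2 decimals: 7.84

7.84


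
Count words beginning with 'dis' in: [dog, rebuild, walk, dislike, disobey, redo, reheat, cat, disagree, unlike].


Checking each word for prefix 'dis':
  'dog' -> no (count: 0)
  'rebuild' -> no (count: 0)
  'walk' -> no (count: 0)
  'dislike' -> YES, starts with 'dis' (count: 1)
  'disobey' -> YES, starts with 'dis' (count: 2)
  'redo' -> no (count: 2)
  'reheat' -> no (count: 2)
  'cat' -> no (count: 2)
  'disagree' -> YES, starts with 'dis' (count: 3)
  'unlike' -> no (count: 3)
Total with prefix 'dis': 3

3


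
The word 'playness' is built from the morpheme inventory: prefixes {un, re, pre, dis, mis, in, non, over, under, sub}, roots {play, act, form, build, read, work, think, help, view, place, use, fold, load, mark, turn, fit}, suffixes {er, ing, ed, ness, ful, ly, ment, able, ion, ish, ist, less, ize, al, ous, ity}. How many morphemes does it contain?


Segmenting 'playness' against the inventory:
  'play' -> root (morpheme 1)
  'ness' -> suffix (morpheme 2)
Total morphemes: 2

2


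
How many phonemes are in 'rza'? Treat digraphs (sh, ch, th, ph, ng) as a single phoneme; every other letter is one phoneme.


Parsing 'rza' greedily, digraphs first:
  'r' -> consonant phoneme (phonemes so far: 1)
  'z' -> consonant phoneme (phonemes so far: 2)
  'a' -> vowel phoneme (phonemes so far: 3)
Total phonemes: 3

3


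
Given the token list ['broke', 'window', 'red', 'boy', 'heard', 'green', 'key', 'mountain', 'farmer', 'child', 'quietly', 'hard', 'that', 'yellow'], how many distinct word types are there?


Listing all tokens and tracking unique types:
  Token 1: 'broke' -> NEW (unique so far: 1)
  Token 2: 'window' -> NEW (unique so far: 2)
  Token 3: 'red' -> NEW (unique so far: 3)
  Token 4: 'boy' -> NEW (unique so far: 4)
  Token 5: 'heard' -> NEW (unique so far: 5)
  Token 6: 'green' -> NEW (unique so far: 6)
  Token 7: 'key' -> NEW (unique so far: 7)
  Token 8: 'mountain' -> NEW (unique so far: 8)
  Token 9: 'farmer' -> NEW (unique so far: 9)
  Token 10: 'child' -> NEW (unique so far: 10)
  Token 11: 'quietly' -> NEW (unique so far: 11)
  Token 12: 'hard' -> NEW (unique so far: 12)
  Token 13: 'that' -> NEW (unique so far: 13)
  Token 14: 'yellow' -> NEW (unique so far: 14)
Unique types: ('boy', 'broke', 'child', 'farmer', 'green', 'hard', 'heard', 'key', 'mountain', 'quietly', 'red', 'that', 'window', 'yellow')
Vocabulary size: 14

14


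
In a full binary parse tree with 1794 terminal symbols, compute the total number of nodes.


Leaf nodes (terminals): 1794
Internal nodes = n - 1 = 1794 - 1 = 1793
Total = leaves + internal = 1794 + 1793 = 3587

3587


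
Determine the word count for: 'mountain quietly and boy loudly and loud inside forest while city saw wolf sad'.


Counting words by splitting on spaces:
  Word 1: 'mountain'
  Word 2: 'quietly'
  Word 3: 'and'
  Word 4: 'boy'
  Word 5: 'loudly'
  Word 6: 'and'
  Word 7: 'loud'
  Word 8: 'inside'
  Word 9: 'forest'
  Word 10: 'while'
  Word 11: 'city'
  Word 12: 'saw'
  Word 13: 'wolf'
  Word 14: 'sad'
Total words: 14

14


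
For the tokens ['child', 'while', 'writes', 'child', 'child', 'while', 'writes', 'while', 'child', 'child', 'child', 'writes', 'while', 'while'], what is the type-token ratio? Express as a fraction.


Tokens: 14
Unique types: ('child', 'while', 'writes') = 3
TTR = 3/14
Already in lowest terms.

3/14


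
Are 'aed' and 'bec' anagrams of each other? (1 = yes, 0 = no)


Sort characters of 'aed': 'ade'
Sort characters of 'bec': 'bce'
Sorted forms differ -> they are NOT anagrams
Result: 0

0


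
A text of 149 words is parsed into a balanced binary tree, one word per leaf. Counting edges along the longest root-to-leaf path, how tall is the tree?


In a balanced binary tree with n leaves the deepest leaf is ceil(log2(n)) edges below the root.
log2(149) = 7.2192
ceil(7.2192) = 8
height (edges) = 8

8


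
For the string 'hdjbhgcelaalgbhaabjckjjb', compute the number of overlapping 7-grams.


String 'hdjbhgcelaalgbhaabjckjjb' has length L = 24.
Number of overlapping n-grams = L - n + 1
Substituting: 24 - 7 + 1 = 18

18


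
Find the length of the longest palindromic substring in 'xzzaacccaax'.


Scanning 'xzzaacccaax' for palindromic substrings.
Substring at positions 3-9: 'aacccaa'.
Check: reverse('aacccaa') = 'aacccaa' -> palindrome confirmed.
Neighbouring characters ('z' / 'x') break symmetry, so it cannot extend further.
No longer palindromic substring exists; longest length = 7

7


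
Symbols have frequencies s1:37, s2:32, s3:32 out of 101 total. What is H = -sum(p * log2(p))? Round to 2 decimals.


Computing entropy H = -sum(p_i * log2(p_i)):
  s1: p = 37/101 = 0.3663, -p*log2(p) = 0.5307
  s2: p = 32/101 = 0.3168, -p*log2(p) = 0.5254
  s3: p = 32/101 = 0.3168, -p*log2(p) = 0.5254
H = sum of terms = 1.5815
Rounded to 2 decimals: 1.58

1.58


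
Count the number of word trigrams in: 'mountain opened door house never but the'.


Word trigrams from [7] words:
  Trigram 1: (mountain opened door)
  Trigram 2: (opened door house)
  Trigram 3: (door house never)
  Trigram 4: (house never but)
  Trigram 5: (never but the)
Total word trigrams: 7 - 2 = 5

5


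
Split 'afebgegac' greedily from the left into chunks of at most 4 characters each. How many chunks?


'afebgegac' has 9 characters.
Chunking with max size 4:
  Chunk 1: 'afeb' (positions 0-3)
  Chunk 2: 'gega' (positions 4-7)
  Chunk 3: 'c' (positions 8-8)
Total chunks: ceil(9 / 4) = 3

3


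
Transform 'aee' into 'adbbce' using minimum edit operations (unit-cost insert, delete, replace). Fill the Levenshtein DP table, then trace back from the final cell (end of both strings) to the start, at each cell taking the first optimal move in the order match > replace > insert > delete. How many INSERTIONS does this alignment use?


Edit distance = 4. Backtracking from cell (3, 6) with preference match > replace > insert > delete,
then listing the resulting alignment 'aee' -> 'adbbce' left to right:
  Step 1: keep 'a'
  Step 2: insert 'd' [insertion #1]
  Step 3: insert 'b' [insertion #2]
  Step 4: insert 'b' [insertion #3]
  Step 5: replace e->c
  Step 6: keep 'e'
Total insertions: 3

3


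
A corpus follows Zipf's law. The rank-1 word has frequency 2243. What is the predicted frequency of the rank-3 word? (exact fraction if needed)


Zipf's law: freq(rank) = f1 / rank
f1 = 2243, rank = 3
freq = 2243 / 3
GCD(2243, 3) = 1
Simplified: 2243/3

2243/3


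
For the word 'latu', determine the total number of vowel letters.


Scanning each character of 'latu':
  Position 1: 'l' -> consonant (running count: 0)
  Position 2: 'a' -> vowel (running count: 1)
  Position 3: 't' -> consonant (running count: 1)
  Position 4: 'u' -> vowel (running count: 2)
Total vowels: 2

2


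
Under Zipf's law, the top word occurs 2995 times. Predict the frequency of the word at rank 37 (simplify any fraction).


Zipf's law: freq(rank) = f1 / rank
f1 = 2995, rank = 37
freq = 2995 / 37
GCD(2995, 37) = 1
Simplified: 2995/37

2995/37


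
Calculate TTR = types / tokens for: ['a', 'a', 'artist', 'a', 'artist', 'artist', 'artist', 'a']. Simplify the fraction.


Tokens: 8
Unique types: ('a', 'artist') = 2
TTR = 2/8
Simplify: divide both by 2 -> 1/4
TTR = 1/4

1/4


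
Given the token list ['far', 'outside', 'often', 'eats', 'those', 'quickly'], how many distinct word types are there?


Listing all tokens and tracking unique types:
  Token 1: 'far' -> NEW (unique so far: 1)
  Token 2: 'outside' -> NEW (unique so far: 2)
  Token 3: 'often' -> NEW (unique so far: 3)
  Token 4: 'eats' -> NEW (unique so far: 4)
  Token 5: 'those' -> NEW (unique so far: 5)
  Token 6: 'quickly' -> NEW (unique so far: 6)
Unique types: ('eats', 'far', 'often', 'outside', 'quickly', 'those')
Vocabulary size: 6

6


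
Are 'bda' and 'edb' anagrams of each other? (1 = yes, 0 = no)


Sort characters of 'bda': 'abd'
Sort characters of 'edb': 'bde'
Sorted forms differ -> they are NOT anagrams
Result: 0

0


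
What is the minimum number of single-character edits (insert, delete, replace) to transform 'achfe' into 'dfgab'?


Building DP table for s1='achfe' (len 5) and s2='dfgab' (len 5):
       d  f  g  a  b
    0  1  2  3  4  5
  a 1  1  2  3  3  4
  c 2  2  2  3  4  4
  h 3  3  3  3  4  5
  f 4  4  3  4  4  5
  e 5  5  4  4  5  5
Edit distance = dp[5][5] = 5

5


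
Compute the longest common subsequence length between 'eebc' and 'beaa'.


DP table for LCS of 'eebc' and 'beaa':
       b  e  a  a
    0  0  0  0  0
  e 0  0  1  1  1
  e 0  0  1  1  1
  b 0  1  1  1  1
  c 0  1  1  1  1
LCS: 'e'
LCS length = 1

1


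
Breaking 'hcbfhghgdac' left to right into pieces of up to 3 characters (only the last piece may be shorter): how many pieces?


'hcbfhghgdac' has 11 characters.
Chunking with max size 3:
  Chunk 1: 'hcb' (positions 0-2)
  Chunk 2: 'fhg' (positions 3-5)
  Chunk 3: 'hgd' (positions 6-8)
  Chunk 4: 'ac' (positions 9-10)
Total chunks: ceil(11 / 3) = 4

4


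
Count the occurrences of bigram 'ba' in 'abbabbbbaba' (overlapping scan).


Scanning 'abbabbbbaba' for bigram 'ba':
  Position 0: 'ab' -> no
  Position 1: 'bb' -> no
  Position 2: 'ba' -> MATCH
  Position 3: 'ab' -> no
  Position 4: 'bb' -> no
  Position 5: 'bb' -> no
  Position 6: 'bb' -> no
  Position 7: 'ba' -> MATCH
  Position 8: 'ab' -> no
  Position 9: 'ba' -> MATCH
Total matches: 3

3


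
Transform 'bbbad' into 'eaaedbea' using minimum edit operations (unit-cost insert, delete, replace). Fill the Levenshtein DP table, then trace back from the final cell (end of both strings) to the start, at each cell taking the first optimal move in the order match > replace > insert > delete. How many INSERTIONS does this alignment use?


Edit distance = 7. Backtracking from cell (5, 8) with preference match > replace > insert > delete,
then listing the resulting alignment 'bbbad' -> 'eaaedbea' left to right:
  Step 1: insert 'e' [insertion #1]
  Step 2: insert 'a' [insertion #2]
  Step 3: insert 'a' [insertion #3]
  Step 4: replace b->e
  Step 5: replace b->d
  Step 6: keep 'b'
  Step 7: replace a->e
  Step 8: replace d->a
Total insertions: 3

3


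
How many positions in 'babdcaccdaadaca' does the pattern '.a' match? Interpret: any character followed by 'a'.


Pattern: .a means any character followed by 'a'.
Scanning 'babdcaccdaadaca' position-by-position:
  Pos 0: window 'ba' -> MATCH
  Pos 1: window 'ab' -> no
  Pos 2: window 'bd' -> no
  Pos 3: window 'dc' -> no
  Pos 4: window 'ca' -> MATCH
  Pos 5: window 'ac' -> no
  Pos 6: window 'cc' -> no
  Pos 7: window 'cd' -> no
  Pos 8: window 'da' -> MATCH
  Pos 9: window 'aa' -> MATCH
  Pos 10: window 'ad' -> no
  Pos 11: window 'da' -> MATCH
  Pos 12: window 'ac' -> no
  Pos 13: window 'ca' -> MATCH
  Pos 14: window 'a' -> no
Total matches: 6

6


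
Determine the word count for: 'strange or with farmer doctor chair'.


Counting words by splitting on spaces:
  Word 1: 'strange'
  Word 2: 'or'
  Word 3: 'with'
  Word 4: 'farmer'
  Word 5: 'doctor'
  Word 6: 'chair'
Total words: 6

6


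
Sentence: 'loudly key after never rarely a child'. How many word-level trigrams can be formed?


Word trigrams from [7] words:
  Trigram 1: (loudly key after)
  Trigram 2: (key after never)
  Trigram 3: (after never rarely)
  Trigram 4: (never rarely a)
  Trigram 5: (rarely a child)
Total word trigrams: 7 - 2 = 5

5


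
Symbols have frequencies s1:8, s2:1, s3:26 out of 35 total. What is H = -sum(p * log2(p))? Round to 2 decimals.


Computing entropy H = -sum(p_i * log2(p_i)):
  s1: p = 8/35 = 0.2286, -p*log2(p) = 0.4867
  s2: p = 1/35 = 0.0286, -p*log2(p) = 0.1466
  s3: p = 26/35 = 0.7429, -p*log2(p) = 0.3186
H = sum of terms = 0.9519
Rounded to 2 decimals: 0.95

0.95


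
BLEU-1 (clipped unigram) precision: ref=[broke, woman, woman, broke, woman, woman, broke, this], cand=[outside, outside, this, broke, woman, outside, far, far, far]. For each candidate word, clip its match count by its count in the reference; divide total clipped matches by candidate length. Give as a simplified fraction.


Reference word counts: {'broke': 3, 'this': 1, 'woman': 4}
Checking each candidate word (with clipping):
  'outside' -> not in reference -> no match (matches: 0)
  'outside' -> not in reference -> no match (matches: 0)
  'this' -> in reference (ref count 1, used 1/1) -> match (matches: 1)
  'broke' -> in reference (ref count 3, used 1/3) -> match (matches: 2)
  'woman' -> in reference (ref count 4, used 1/4) -> match (matches: 3)
  'outside' -> not in reference -> no match (matches: 3)
  'far' -> not in reference -> no match (matches: 3)
  'far' -> not in reference -> no match (matches: 3)
  'far' -> not in reference -> no match (matches: 3)
Clipped matches: 3, Candidate length: 9
Precision = 3/9 = 1/3

1/3


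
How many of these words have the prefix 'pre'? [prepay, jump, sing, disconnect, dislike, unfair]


Checking each word for prefix 'pre':
  'prepay' -> YES, starts with 'pre' (count: 1)
  'jump' -> no (count: 1)
  'sing' -> no (count: 1)
  'disconnect' -> no (count: 1)
  'dislike' -> no (count: 1)
  'unfair' -> no (count: 1)
Total with prefix 'pre': 1

1


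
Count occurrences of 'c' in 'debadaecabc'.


Scanning 'debadaecabc' for 'c':
  Position 7: 'c' -> MATCH (count: 1)
  Position 10: 'c' -> MATCH (count: 2)
Total occurrences of 'c': 2

2


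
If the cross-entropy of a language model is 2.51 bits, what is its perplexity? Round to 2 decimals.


Perplexity formula: PP = 2^H
H = 2.51
PP = 2^2.51
Decompose: 2^2.51 = 2^2 * 2^0.51
2^2 = 4, 2^0.51 ~ 1.4240502
PP ~ 4 * 1.4240502 = 5.6962008
Rounded to 2 decimals: 5.70

5.70


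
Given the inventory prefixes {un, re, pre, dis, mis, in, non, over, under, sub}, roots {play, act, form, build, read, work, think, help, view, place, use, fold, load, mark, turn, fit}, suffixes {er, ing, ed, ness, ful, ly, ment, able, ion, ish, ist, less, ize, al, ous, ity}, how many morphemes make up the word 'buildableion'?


Segmenting 'buildableion' against the inventory:
  'build' -> root (morpheme 1)
  'able' -> suffix (morpheme 2)
  'ion' -> suffix (morpheme 3)
Total morphemes: 3

3


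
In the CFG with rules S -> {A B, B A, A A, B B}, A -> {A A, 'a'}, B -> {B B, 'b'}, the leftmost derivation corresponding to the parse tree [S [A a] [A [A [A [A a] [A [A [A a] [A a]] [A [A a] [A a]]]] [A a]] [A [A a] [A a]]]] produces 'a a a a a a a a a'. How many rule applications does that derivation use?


Every bracketed nonterminal node [X ...] in the tree is produced by exactly one rule application.
Reading the tree off as a leftmost derivation:
  Step 1: S  =>  A A   (applied S -> A A)
  Step 2: A A  =>  a A   (applied A -> a)
  Step 3: a A  =>  a A A   (applied A -> A A)
  Step 4: a A A  =>  a A A A   (applied A -> A A)
  Step 5: a A A A  =>  a A A A A   (applied A -> A A)
  Step 6: a A A A A  =>  a a A A A   (applied A -> a)
  Step 7: a a A A A  =>  a a A A A A   (applied A -> A A)
  Step 8: a a A A A A  =>  a a A A A A A   (applied A -> A A)
  Step 9: a a A A A A A  =>  a a a A A A A   (applied A -> a)
  Step 10: a a a A A A A  =>  a a a a A A A   (applied A -> a)
  Step 11: a a a a A A A  =>  a a a a A A A A   (applied A -> A A)
  Step 12: a a a a A A A A  =>  a a a a a A A A   (applied A -> a)
  Step 13: a a a a a A A A  =>  a a a a a a A A   (applied A -> a)
  Step 14: a a a a a a A A  =>  a a a a a a a A   (applied A -> a)
  Step 15: a a a a a a a A  =>  a a a a a a a A A   (applied A -> A A)
  Step 16: a a a a a a a A A  =>  a a a a a a a a A   (applied A -> a)
  Step 17: a a a a a a a a A  =>  a a a a a a a a a   (applied A -> a)
Final yield: a a a a a a a a a
Total rewrite steps: 17

17


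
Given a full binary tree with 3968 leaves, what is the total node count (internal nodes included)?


Leaf nodes (terminals): 3968
Internal nodes = n - 1 = 3968 - 1 = 3967
Total = leaves + internal = 3968 + 3967 = 7935

7935


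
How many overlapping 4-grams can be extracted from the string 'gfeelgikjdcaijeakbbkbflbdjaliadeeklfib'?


String 'gfeelgikjdcaijeakbbkbflbdjaliadeeklfib' has length L = 38.
Number of overlapping n-grams = L - n + 1
Substituting: 38 - 4 + 1 = 35

35


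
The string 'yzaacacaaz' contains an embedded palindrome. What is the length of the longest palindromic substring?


Scanning 'yzaacacaaz' for palindromic substrings.
Substring at positions 1-9: 'zaacacaaz'.
Check: reverse('zaacacaaz') = 'zaacacaaz' -> palindrome confirmed.
Neighbouring characters ('y' / '-') break symmetry, so it cannot extend further.
No longer palindromic substring exists; longest length = 9

9


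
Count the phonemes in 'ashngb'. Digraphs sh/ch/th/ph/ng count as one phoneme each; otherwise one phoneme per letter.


Parsing 'ashngb' greedily, digraphs first:
  'a' -> vowel phoneme (phonemes so far: 1)
  'sh' -> digraph (1 consonant phoneme) (phonemes so far: 2)
  'ng' -> digraph (1 consonant phoneme) (phonemes so far: 3)
  'b' -> consonant phoneme (phonemes so far: 4)
Total phonemes: 4

4


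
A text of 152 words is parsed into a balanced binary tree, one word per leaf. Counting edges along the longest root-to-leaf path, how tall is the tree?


In a balanced binary tree with n leaves the deepest leaf is ceil(log2(n)) edges below the root.
log2(152) = 7.2479
ceil(7.2479) = 8
height (edges) = 8

8


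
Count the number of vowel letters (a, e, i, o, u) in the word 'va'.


Scanning each character of 'va':
  Position 1: 'v' -> consonant (running count: 0)
  Position 2: 'a' -> vowel (running count: 1)
Total vowels: 1

1


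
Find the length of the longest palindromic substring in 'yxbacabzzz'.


Scanning 'yxbacabzzz' for palindromic substrings.
Substring at positions 2-6: 'bacab'.
Check: reverse('bacab') = 'bacab' -> palindrome confirmed.
Neighbouring characters ('x' / 'z') break symmetry, so it cannot extend further.
No longer palindromic substring exists; longest length = 5

5


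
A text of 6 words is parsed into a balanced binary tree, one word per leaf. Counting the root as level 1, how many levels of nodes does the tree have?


In a balanced binary tree with n leaves the deepest leaf is ceil(log2(n)) edges below the root,
so counting node levels inclusive of root and leaves gives ceil(log2(n)) + 1 levels.
log2(6) = 2.5850
ceil(2.5850) = 3
levels = 3 + 1 = 4

4


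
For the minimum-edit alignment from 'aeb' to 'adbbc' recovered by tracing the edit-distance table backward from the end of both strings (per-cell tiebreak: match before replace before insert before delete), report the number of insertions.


Edit distance = 3. Backtracking from cell (3, 5) with preference match > replace > insert > delete,
then listing the resulting alignment 'aeb' -> 'adbbc' left to right:
  Step 1: keep 'a'
  Step 2: insert 'd' [insertion #1]
  Step 3: replace e->b
  Step 4: keep 'b'
  Step 5: insert 'c' [insertion #2]
Total insertions: 2

2


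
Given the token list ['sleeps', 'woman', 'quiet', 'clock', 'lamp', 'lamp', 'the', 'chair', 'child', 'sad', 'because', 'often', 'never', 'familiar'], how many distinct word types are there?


Listing all tokens and tracking unique types:
  Token 1: 'sleeps' -> NEW (unique so far: 1)
  Token 2: 'woman' -> NEW (unique so far: 2)
  Token 3: 'quiet' -> NEW (unique so far: 3)
  Token 4: 'clock' -> NEW (unique so far: 4)
  Token 5: 'lamp' -> NEW (unique so far: 5)
  Token 6: 'lamp' -> duplicate (unique so far: 5)
  Token 7: 'the' -> NEW (unique so far: 6)
  Token 8: 'chair' -> NEW (unique so far: 7)
  Token 9: 'child' -> NEW (unique so far: 8)
  Token 10: 'sad' -> NEW (unique so far: 9)
  Token 11: 'because' -> NEW (unique so far: 10)
  Token 12: 'often' -> NEW (unique so far: 11)
  Token 13: 'never' -> NEW (unique so far: 12)
  Token 14: 'familiar' -> NEW (unique so far: 13)
Unique types: ('because', 'chair', 'child', 'clock', 'familiar', 'lamp', 'never', 'often', 'quiet', 'sad', 'sleeps', 'the', 'woman')
Vocabulary size: 13

13


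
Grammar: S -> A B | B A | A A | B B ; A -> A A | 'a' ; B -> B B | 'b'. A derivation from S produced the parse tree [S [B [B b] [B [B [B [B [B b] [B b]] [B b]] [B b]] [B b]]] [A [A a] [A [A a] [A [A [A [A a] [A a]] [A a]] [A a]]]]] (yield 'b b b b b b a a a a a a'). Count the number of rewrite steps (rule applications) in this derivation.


Every bracketed nonterminal node [X ...] in the tree is produced by exactly one rule application.
Reading the tree off as a leftmost derivation:
  Step 1: S  =>  B A   (applied S -> B A)
  Step 2: B A  =>  B B A   (applied B -> B B)
  Step 3: B B A  =>  b B A   (applied B -> b)
  Step 4: b B A  =>  b B B A   (applied B -> B B)
  Step 5: b B B A  =>  b B B B A   (applied B -> B B)
  Step 6: b B B B A  =>  b B B B B A   (applied B -> B B)
  Step 7: b B B B B A  =>  b B B B B B A   (applied B -> B B)
  Step 8: b B B B B B A  =>  b b B B B B A   (applied B -> b)
  Step 9: b b B B B B A  =>  b b b B B B A   (applied B -> b)
  Step 10: b b b B B B A  =>  b b b b B B A   (applied B -> b)
  Step 11: b b b b B B A  =>  b b b b b B A   (applied B -> b)
  Step 12: b b b b b B A  =>  b b b b b b A   (applied B -> b)
  Step 13: b b b b b b A  =>  b b b b b b A A   (applied A -> A A)
  Step 14: b b b b b b A A  =>  b b b b b b a A   (applied A -> a)
  Step 15: b b b b b b a A  =>  b b b b b b a A A   (applied A -> A A)
  Step 16: b b b b b b a A A  =>  b b b b b b a a A   (applied A -> a)
  Step 17: b b b b b b a a A  =>  b b b b b b a a A A   (applied A -> A A)
  Step 18: b b b b b b a a A A  =>  b b b b b b a a A A A   (applied A -> A A)
  Step 19: b b b b b b a a A A A  =>  b b b b b b a a A A A A   (applied A -> A A)
  Step 20: b b b b b b a a A A A A  =>  b b b b b b a a a A A A   (applied A -> a)
  Step 21: b b b b b b a a a A A A  =>  b b b b b b a a a a A A   (applied A -> a)
  Step 22: b b b b b b a a a a A A  =>  b b b b b b a a a a a A   (applied A -> a)
  Step 23: b b b b b b a a a a a A  =>  b b b b b b a a a a a a   (applied A -> a)
Final yield: b b b b b b a a a a a a
Total rewrite steps: 23

23


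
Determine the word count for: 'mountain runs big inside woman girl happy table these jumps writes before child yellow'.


Counting words by splitting on spaces:
  Word 1: 'mountain'
  Word 2: 'runs'
  Word 3: 'big'
  Word 4: 'inside'
  Word 5: 'woman'
  Word 6: 'girl'
  Word 7: 'happy'
  Word 8: 'table'
  Word 9: 'these'
  Word 10: 'jumps'
  Word 11: 'writes'
  Word 12: 'before'
  Word 13: 'child'
  Word 14: 'yellow'
Total words: 14

14


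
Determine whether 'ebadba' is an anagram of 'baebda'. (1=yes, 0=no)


Sort characters of 'ebadba': 'aabbde'
Sort characters of 'baebda': 'aabbde'
Sorted forms match -> they ARE anagrams
Result: 1

1


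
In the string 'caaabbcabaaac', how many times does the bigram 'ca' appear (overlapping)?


Scanning 'caaabbcabaaac' for bigram 'ca':
  Position 0: 'ca' -> MATCH
  Position 1: 'aa' -> no
  Position 2: 'aa' -> no
  Position 3: 'ab' -> no
  Position 4: 'bb' -> no
  Position 5: 'bc' -> no
  Position 6: 'ca' -> MATCH
  Position 7: 'ab' -> no
  Position 8: 'ba' -> no
  Position 9: 'aa' -> no
  Position 10: 'aa' -> no
  Position 11: 'ac' -> no
Total matches: 2

2


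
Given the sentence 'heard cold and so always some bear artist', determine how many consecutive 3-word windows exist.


Word trigrams from [8] words:
  Trigram 1: (heard cold and)
  Trigram 2: (cold and so)
  Trigram 3: (and so always)
  Trigram 4: (so always some)
  Trigram 5: (always some bear)
  Trigram 6: (some bear artist)
Total word trigrams: 8 - 2 = 6

6
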